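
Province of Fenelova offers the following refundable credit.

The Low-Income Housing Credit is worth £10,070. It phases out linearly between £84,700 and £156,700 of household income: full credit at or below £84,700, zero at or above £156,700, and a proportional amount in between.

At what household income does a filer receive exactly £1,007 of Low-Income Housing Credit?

£1,007 is 1,007/10,070 of the full £10,070, so 9,063/10,070 of the £72,000 range has been used: income = £84,700 + £72,000 × 9,063/10,070 = £149,500.

£149,500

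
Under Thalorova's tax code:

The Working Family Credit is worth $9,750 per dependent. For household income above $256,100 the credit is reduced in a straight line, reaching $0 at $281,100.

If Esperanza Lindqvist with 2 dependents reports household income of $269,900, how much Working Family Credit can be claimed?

$8,736

Working Family Credit: base = 2 × $9,750 = $19,500. $269,900 is $13,800 into a $25,000 phase-out range, leaving 11,200/25,000 of the credit: $19,500 × 11,200/25,000 = $8,736.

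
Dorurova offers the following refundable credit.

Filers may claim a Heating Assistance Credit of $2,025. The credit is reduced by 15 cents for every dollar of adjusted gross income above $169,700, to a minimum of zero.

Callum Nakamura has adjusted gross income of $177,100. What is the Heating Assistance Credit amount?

$915

Heating Assistance Credit: 15% of the $7,400 excess over $169,700 is $1,110; credit = $2,025 − $1,110 = $915.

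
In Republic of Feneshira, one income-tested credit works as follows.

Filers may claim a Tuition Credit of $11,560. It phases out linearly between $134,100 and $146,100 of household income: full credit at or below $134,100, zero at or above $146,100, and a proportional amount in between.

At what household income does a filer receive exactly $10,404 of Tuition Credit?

$10,404 is 10,404/11,560 of the full $11,560, so 1,156/11,560 of the $12,000 range has been used: income = $134,100 + $12,000 × 1,156/11,560 = $135,300.

$135,300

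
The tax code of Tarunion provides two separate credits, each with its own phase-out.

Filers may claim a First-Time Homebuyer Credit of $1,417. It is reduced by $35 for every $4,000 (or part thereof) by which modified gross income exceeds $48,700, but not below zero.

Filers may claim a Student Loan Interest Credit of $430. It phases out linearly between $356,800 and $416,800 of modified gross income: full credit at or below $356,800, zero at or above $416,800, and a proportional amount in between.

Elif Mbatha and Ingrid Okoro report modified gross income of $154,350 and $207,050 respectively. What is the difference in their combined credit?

$455

Elif ($154,350): First-Time Homebuyer Credit: income exceeds $48,700 by $105,650, which is 27 full-or-partial $4,000 increments; reduction = 27 × $35 = $945, leaving $472. Student Loan Interest Credit: $154,350 is at or below the $356,800 threshold, so the full $430 applies. total $472 + $430 = $902
Ingrid ($207,050): First-Time Homebuyer Credit: income exceeds $48,700 by $158,350, which is 40 full-or-partial $4,000 increments; reduction = 40 × $35 = $1,400, leaving $17. Student Loan Interest Credit: $207,050 is at or below the $356,800 threshold, so the full $430 applies. total $17 + $430 = $447
Difference: |$902 − $447| = $455.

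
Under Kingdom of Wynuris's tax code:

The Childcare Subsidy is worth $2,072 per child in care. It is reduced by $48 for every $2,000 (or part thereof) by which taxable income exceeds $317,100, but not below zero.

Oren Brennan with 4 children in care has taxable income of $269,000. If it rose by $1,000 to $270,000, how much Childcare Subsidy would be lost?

$0

At $269,000 — base = 4 × $2,072 = $8,288. $269,000 is at or below the $317,100 threshold, so the full $8,288 applies.
At $270,000 — base = 4 × $2,072 = $8,288. $270,000 is at or below the $317,100 threshold, so the full $8,288 applies.
Lost: $8,288 − $8,288 = $0.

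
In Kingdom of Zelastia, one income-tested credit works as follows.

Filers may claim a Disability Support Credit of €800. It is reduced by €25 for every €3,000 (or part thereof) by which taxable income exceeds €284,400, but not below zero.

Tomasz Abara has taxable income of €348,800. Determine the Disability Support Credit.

Disability Support Credit: income exceeds €284,400 by €64,400, which is 22 full-or-partial €3,000 increments; reduction = 22 × €25 = €550, leaving €250.

€250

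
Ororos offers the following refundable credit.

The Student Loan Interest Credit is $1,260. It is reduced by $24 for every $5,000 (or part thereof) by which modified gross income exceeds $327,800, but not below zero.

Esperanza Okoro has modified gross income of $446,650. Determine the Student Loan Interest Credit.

$684

Student Loan Interest Credit: income exceeds $327,800 by $118,850, which is 24 full-or-partial $5,000 increments; reduction = 24 × $24 = $576, leaving $684.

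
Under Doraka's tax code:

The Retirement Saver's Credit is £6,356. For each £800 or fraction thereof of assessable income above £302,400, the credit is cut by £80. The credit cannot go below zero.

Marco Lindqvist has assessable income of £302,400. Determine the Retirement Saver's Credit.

£6,356

Retirement Saver's Credit: £302,400 is at or below the £302,400 threshold, so the full £6,356 applies.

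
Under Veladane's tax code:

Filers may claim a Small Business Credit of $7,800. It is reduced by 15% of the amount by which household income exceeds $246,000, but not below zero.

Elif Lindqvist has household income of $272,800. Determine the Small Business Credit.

$3,780

Small Business Credit: 15% of the $26,800 excess over $246,000 is $4,020; credit = $7,800 − $4,020 = $3,780.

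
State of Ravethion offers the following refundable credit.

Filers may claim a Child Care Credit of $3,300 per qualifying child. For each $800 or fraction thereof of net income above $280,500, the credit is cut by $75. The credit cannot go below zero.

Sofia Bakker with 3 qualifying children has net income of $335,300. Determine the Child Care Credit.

Child Care Credit: base = 3 × $3,300 = $9,900. income exceeds $280,500 by $54,800, which is 69 full-or-partial $800 increments; reduction = 69 × $75 = $5,175, leaving $4,725.

$4,725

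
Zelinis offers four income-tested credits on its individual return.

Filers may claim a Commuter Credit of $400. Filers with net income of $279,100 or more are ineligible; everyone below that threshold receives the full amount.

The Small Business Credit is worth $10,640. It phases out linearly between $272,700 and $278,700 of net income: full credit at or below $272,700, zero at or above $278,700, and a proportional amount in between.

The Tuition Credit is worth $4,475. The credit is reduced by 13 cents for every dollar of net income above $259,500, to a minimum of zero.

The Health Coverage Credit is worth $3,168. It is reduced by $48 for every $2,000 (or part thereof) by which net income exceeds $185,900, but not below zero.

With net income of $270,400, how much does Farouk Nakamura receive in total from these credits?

Commuter Credit: $270,400 is below the $279,100 cutoff, so the full $400 applies.
Small Business Credit: $270,400 is at or below the $272,700 threshold, so the full $10,640 applies.
Tuition Credit: 13% of the $10,900 excess over $259,500 is $1,417; credit = $4,475 − $1,417 = $3,058.
Health Coverage Credit: income exceeds $185,900 by $84,500, which is 43 full-or-partial $2,000 increments; reduction = 43 × $48 = $2,064, leaving $1,104.
Total: $400 + $10,640 + $3,058 + $1,104 = $15,202.

$15,202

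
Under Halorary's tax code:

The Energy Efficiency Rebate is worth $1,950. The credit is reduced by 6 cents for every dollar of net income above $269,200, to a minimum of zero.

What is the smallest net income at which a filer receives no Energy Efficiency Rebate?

$301,700

The credit falls by 6% of each dollar above $269,200, so it reaches zero when the excess is $1,950 / 6% = $32,500: income = $269,200 + $32,500 = $301,700.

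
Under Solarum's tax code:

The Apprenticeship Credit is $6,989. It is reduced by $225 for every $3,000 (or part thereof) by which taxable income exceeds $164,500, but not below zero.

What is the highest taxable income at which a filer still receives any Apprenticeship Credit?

$257,500

After 31 increments the reduction is 31 × $225 = $6,975, leaving $14; one more increment wipes it out. Increment 31 ends at excess 31 × $3,000 = $93,000, so the highest qualifying income is $164,500 + $93,000 = $257,500.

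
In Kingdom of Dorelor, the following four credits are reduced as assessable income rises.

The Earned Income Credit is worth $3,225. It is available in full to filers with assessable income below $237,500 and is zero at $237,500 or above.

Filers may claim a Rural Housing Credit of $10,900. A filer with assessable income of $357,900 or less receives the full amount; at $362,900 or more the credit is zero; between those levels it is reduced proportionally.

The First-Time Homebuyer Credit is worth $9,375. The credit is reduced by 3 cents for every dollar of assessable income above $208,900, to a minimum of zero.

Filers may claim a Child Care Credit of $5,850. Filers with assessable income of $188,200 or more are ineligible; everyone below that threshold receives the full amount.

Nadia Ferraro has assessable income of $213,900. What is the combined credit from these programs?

Earned Income Credit: $213,900 is below the $237,500 cutoff, so the full $3,225 applies.
Rural Housing Credit: $213,900 is at or below the $357,900 threshold, so the full $10,900 applies.
First-Time Homebuyer Credit: 3% of the $5,000 excess over $208,900 is $150; credit = $9,375 − $150 = $9,225.
Child Care Credit: $213,900 meets or exceeds the $188,200 cutoff, so the credit is $0.
Total: $3,225 + $10,900 + $9,225 + $0 = $23,350.

$23,350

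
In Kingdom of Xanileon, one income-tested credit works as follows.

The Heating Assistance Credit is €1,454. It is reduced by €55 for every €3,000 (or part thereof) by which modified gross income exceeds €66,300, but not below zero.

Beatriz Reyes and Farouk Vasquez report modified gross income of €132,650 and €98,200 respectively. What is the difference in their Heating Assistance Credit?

Beatriz (€132,650): Heating Assistance Credit: income exceeds €66,300 by €66,350, which is 23 full-or-partial €3,000 increments; reduction = 23 × €55 = €1,265, leaving €189.
Farouk (€98,200): Heating Assistance Credit: income exceeds €66,300 by €31,900, which is 11 full-or-partial €3,000 increments; reduction = 11 × €55 = €605, leaving €849.
Difference: |€189 − €849| = €660.

€660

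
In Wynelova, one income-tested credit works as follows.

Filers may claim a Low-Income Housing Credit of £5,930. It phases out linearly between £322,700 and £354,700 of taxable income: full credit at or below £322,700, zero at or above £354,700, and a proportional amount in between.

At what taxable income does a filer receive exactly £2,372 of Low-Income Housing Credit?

£2,372 is 2,372/5,930 of the full £5,930, so 3,558/5,930 of the £32,000 range has been used: income = £322,700 + £32,000 × 3,558/5,930 = £341,900.

£341,900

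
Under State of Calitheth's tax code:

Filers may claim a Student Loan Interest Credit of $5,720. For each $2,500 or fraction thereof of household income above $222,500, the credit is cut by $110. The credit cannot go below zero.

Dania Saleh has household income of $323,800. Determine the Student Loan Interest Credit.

Student Loan Interest Credit: income exceeds $222,500 by $101,300, which is 41 full-or-partial $2,500 increments; reduction = 41 × $110 = $4,510, leaving $1,210.

$1,210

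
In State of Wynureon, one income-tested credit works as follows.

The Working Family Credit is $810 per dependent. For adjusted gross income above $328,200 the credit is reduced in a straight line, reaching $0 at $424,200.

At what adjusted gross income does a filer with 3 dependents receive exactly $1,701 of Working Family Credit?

$357,000

Full credit = 3 × $810 = $2,430.
$1,701 is 1,701/2,430 of the full $2,430, so 729/2,430 of the $96,000 range has been used: income = $328,200 + $96,000 × 729/2,430 = $357,000.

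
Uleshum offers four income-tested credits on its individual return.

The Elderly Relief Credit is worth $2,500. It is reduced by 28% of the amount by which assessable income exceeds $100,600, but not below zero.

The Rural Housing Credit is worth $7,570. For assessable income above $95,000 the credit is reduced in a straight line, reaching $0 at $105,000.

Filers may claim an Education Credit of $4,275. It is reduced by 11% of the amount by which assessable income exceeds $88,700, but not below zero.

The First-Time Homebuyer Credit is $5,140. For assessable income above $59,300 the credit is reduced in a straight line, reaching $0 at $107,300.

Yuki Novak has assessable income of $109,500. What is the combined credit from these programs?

Elderly Relief Credit: 28% of the $8,900 excess over $100,600 is $2,492; credit = $2,500 − $2,492 = $8.
Rural Housing Credit: $109,500 is at or above $105,000, so the credit is $0.
Education Credit: 11% of the $20,800 excess over $88,700 is $2,288; credit = $4,275 − $2,288 = $1,987.
First-Time Homebuyer Credit: $109,500 is at or above $107,300, so the credit is $0.
Total: $8 + $0 + $1,987 + $0 = $1,995.

$1,995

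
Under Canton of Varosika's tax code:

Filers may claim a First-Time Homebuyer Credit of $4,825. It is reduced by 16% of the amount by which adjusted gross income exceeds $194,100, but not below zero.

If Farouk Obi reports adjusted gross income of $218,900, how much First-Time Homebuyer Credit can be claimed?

First-Time Homebuyer Credit: 16% of the $24,800 excess over $194,100 is $3,968; credit = $4,825 − $3,968 = $857.

$857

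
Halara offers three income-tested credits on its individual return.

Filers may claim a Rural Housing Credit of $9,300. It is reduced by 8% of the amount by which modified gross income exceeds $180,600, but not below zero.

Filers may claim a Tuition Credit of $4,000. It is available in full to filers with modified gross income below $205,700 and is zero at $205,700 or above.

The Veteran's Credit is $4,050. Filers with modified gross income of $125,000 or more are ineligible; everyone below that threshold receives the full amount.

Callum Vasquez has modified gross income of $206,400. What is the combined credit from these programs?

$7,236

Rural Housing Credit: 8% of the $25,800 excess over $180,600 is $2,064; credit = $9,300 − $2,064 = $7,236.
Tuition Credit: $206,400 meets or exceeds the $205,700 cutoff, so the credit is $0.
Veteran's Credit: $206,400 meets or exceeds the $125,000 cutoff, so the credit is $0.
Total: $7,236 + $0 + $0 = $7,236.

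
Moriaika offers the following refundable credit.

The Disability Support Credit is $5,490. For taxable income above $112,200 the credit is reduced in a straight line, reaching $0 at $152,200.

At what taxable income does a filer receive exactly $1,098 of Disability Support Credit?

$1,098 is 1,098/5,490 of the full $5,490, so 4,392/5,490 of the $40,000 range has been used: income = $112,200 + $40,000 × 4,392/5,490 = $144,200.

$144,200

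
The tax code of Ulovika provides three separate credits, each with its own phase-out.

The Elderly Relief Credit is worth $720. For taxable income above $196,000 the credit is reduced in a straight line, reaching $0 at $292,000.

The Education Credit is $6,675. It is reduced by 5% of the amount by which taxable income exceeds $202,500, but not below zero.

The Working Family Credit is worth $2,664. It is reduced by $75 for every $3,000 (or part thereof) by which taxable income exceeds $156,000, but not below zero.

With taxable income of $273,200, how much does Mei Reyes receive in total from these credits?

$3,281

Elderly Relief Credit: $273,200 is $77,200 into a $96,000 phase-out range, leaving 18,800/96,000 of the credit: $720 × 18,800/96,000 = $141.
Education Credit: 5% of the $70,700 excess over $202,500 is $3,535; credit = $6,675 − $3,535 = $3,140.
Working Family Credit: income exceeds $156,000 by $117,200 → 40 increments × $75 = $3,000 ≥ base, so the credit is $0.
Total: $141 + $3,140 + $0 = $3,281.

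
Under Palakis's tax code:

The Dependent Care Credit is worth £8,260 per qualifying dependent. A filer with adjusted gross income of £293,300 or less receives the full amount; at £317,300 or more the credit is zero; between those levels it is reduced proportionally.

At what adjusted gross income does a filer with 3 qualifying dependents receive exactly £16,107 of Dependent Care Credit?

£301,700

Full credit = 3 × £8,260 = £24,780.
£16,107 is 16,107/24,780 of the full £24,780, so 8,673/24,780 of the £24,000 range has been used: income = £293,300 + £24,000 × 8,673/24,780 = £301,700.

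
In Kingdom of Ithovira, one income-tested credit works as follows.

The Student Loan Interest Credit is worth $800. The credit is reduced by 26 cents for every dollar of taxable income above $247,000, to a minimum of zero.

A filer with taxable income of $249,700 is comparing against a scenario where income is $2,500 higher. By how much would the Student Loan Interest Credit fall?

At $249,700 — 26% of the $2,700 excess over $247,000 is $702; credit = $800 − $702 = $98.
At $252,200 — 26% of the $5,200 excess over $247,000 is $1,352 ≥ base, so the credit is $0.
Lost: $98 − $0 = $98.

$98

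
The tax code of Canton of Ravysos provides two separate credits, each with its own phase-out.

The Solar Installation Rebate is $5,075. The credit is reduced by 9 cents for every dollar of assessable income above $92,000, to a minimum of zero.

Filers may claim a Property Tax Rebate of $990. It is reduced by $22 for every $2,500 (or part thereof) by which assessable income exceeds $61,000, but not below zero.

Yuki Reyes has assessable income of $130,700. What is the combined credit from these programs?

$1,966

Solar Installation Rebate: 9% of the $38,700 excess over $92,000 is $3,483; credit = $5,075 − $3,483 = $1,592.
Property Tax Rebate: income exceeds $61,000 by $69,700, which is 28 full-or-partial $2,500 increments; reduction = 28 × $22 = $616, leaving $374.
Total: $1,592 + $374 = $1,966.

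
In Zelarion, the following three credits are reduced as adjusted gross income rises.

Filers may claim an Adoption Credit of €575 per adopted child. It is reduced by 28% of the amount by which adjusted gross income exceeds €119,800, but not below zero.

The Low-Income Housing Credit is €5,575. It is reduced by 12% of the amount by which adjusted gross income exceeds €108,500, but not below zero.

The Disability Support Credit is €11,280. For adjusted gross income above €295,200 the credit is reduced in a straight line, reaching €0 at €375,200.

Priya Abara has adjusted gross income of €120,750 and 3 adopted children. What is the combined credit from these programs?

Adoption Credit: base = 3 × €575 = €1,725. 28% of the €950 excess over €119,800 is €266; credit = €1,725 − €266 = €1,459.
Low-Income Housing Credit: 12% of the €12,250 excess over €108,500 is €1,470; credit = €5,575 − €1,470 = €4,105.
Disability Support Credit: €120,750 is at or below the €295,200 threshold, so the full €11,280 applies.
Total: €1,459 + €4,105 + €11,280 = €16,844.

€16,844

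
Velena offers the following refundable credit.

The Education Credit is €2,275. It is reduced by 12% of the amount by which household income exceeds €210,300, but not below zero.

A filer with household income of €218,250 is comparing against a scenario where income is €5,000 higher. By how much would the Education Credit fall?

At €218,250 — 12% of the €7,950 excess over €210,300 is €954; credit = €2,275 − €954 = €1,321.
At €223,250 — 12% of the €12,950 excess over €210,300 is €1,554; credit = €2,275 − €1,554 = €721.
Lost: €1,321 − €721 = €600.

€600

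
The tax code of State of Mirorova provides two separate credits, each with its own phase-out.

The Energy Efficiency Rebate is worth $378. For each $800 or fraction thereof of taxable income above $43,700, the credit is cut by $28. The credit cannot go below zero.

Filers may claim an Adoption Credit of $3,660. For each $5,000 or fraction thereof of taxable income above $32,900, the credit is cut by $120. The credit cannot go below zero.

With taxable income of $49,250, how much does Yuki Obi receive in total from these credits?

$3,362

Energy Efficiency Rebate: income exceeds $43,700 by $5,550, which is 7 full-or-partial $800 increments; reduction = 7 × $28 = $196, leaving $182.
Adoption Credit: income exceeds $32,900 by $16,350, which is 4 full-or-partial $5,000 increments; reduction = 4 × $120 = $480, leaving $3,180.
Total: $182 + $3,180 = $3,362.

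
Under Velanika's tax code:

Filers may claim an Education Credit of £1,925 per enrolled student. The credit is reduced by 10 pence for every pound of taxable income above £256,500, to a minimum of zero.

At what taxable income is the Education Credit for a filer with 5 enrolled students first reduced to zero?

£352,750

Full credit = 5 × £1,925 = £9,625.
The credit falls by 10% of each pound above £256,500, so it reaches zero when the excess is £9,625 / 10% = £96,250: income = £256,500 + £96,250 = £352,750.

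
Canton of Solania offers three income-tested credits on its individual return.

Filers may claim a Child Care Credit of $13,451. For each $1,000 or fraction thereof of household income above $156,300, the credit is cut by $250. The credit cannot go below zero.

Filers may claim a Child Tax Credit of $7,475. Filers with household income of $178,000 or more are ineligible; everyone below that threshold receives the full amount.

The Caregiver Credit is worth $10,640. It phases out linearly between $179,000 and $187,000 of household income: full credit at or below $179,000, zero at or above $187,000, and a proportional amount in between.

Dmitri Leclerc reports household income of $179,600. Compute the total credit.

$17,293

Child Care Credit: income exceeds $156,300 by $23,300, which is 24 full-or-partial $1,000 increments; reduction = 24 × $250 = $6,000, leaving $7,451.
Child Tax Credit: $179,600 meets or exceeds the $178,000 cutoff, so the credit is $0.
Caregiver Credit: $179,600 is $600 into a $8,000 phase-out range, leaving 7,400/8,000 of the credit: $10,640 × 7,400/8,000 = $9,842.
Total: $7,451 + $0 + $9,842 = $17,293.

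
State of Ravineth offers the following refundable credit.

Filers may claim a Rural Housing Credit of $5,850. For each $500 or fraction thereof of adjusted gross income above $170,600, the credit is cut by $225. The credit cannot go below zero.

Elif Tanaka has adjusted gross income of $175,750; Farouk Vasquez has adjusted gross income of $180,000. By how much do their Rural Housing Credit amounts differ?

Elif ($175,750): Rural Housing Credit: income exceeds $170,600 by $5,150, which is 11 full-or-partial $500 increments; reduction = 11 × $225 = $2,475, leaving $3,375.
Farouk ($180,000): Rural Housing Credit: income exceeds $170,600 by $9,400, which is 19 full-or-partial $500 increments; reduction = 19 × $225 = $4,275, leaving $1,575.
Difference: |$3,375 − $1,575| = $1,800.

$1,800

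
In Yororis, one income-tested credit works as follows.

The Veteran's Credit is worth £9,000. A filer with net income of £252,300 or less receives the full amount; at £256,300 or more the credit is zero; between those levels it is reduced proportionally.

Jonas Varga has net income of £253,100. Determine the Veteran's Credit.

£7,200

Veteran's Credit: £253,100 is £800 into a £4,000 phase-out range, leaving 3,200/4,000 of the credit: £9,000 × 3,200/4,000 = £7,200.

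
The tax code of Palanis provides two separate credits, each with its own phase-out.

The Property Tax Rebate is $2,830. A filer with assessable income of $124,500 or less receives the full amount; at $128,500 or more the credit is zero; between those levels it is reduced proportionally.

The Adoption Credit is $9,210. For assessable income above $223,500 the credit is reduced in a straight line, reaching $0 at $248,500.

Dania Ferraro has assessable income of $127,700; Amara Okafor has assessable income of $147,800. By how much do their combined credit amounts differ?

Dania ($127,700): Property Tax Rebate: $127,700 is $3,200 into a $4,000 phase-out range, leaving 800/4,000 of the credit: $2,830 × 800/4,000 = $566. Adoption Credit: $127,700 is at or below the $223,500 threshold, so the full $9,210 applies. total $566 + $9,210 = $9,776
Amara ($147,800): Property Tax Rebate: $147,800 is at or above $128,500, so the credit is $0. Adoption Credit: $147,800 is at or below the $223,500 threshold, so the full $9,210 applies. total $0 + $9,210 = $9,210
Difference: |$9,776 − $9,210| = $566.

$566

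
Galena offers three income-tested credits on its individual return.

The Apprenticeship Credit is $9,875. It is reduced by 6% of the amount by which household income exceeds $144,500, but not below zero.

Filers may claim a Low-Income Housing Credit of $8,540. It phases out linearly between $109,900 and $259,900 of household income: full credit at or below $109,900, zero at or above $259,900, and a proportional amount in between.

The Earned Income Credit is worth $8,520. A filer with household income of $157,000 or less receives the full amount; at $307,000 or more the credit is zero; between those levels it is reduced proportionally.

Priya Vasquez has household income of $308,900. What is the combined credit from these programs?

Apprenticeship Credit: 6% of the $164,400 excess over $144,500 is $9,864; credit = $9,875 − $9,864 = $11.
Low-Income Housing Credit: $308,900 is at or above $259,900, so the credit is $0.
Earned Income Credit: $308,900 is at or above $307,000, so the credit is $0.
Total: $11 + $0 + $0 = $11.

$11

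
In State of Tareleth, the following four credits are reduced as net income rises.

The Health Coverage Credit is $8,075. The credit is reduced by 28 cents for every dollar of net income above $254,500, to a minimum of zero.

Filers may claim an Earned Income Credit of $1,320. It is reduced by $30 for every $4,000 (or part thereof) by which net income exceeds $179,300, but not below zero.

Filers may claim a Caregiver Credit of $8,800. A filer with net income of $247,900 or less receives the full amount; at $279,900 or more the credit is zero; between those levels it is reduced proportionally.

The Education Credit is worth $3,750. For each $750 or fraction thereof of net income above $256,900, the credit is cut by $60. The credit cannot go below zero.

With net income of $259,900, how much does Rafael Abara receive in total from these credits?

$16,263

Health Coverage Credit: 28% of the $5,400 excess over $254,500 is $1,512; credit = $8,075 − $1,512 = $6,563.
Earned Income Credit: income exceeds $179,300 by $80,600, which is 21 full-or-partial $4,000 increments; reduction = 21 × $30 = $630, leaving $690.
Caregiver Credit: $259,900 is $12,000 into a $32,000 phase-out range, leaving 20,000/32,000 of the credit: $8,800 × 20,000/32,000 = $5,500.
Education Credit: income exceeds $256,900 by $3,000, which is 4 full-or-partial $750 increments; reduction = 4 × $60 = $240, leaving $3,510.
Total: $6,563 + $690 + $5,500 + $3,510 = $16,263.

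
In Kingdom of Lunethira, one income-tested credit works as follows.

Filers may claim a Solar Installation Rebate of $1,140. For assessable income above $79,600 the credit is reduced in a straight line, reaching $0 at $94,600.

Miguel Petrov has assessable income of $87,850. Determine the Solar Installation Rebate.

$513

Solar Installation Rebate: $87,850 is $8,250 into a $15,000 phase-out range, leaving 6,750/15,000 of the credit: $1,140 × 6,750/15,000 = $513.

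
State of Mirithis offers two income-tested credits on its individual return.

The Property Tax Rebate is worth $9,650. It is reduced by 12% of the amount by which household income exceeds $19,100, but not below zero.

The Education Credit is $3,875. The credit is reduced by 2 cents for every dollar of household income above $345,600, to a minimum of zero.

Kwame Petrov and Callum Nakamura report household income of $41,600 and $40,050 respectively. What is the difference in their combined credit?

$186

Kwame ($41,600): Property Tax Rebate: 12% of the $22,500 excess over $19,100 is $2,700; credit = $9,650 − $2,700 = $6,950. Education Credit: $41,600 is at or below the $345,600 threshold, so the full $3,875 applies. total $6,950 + $3,875 = $10,825
Callum ($40,050): Property Tax Rebate: 12% of the $20,950 excess over $19,100 is $2,514; credit = $9,650 − $2,514 = $7,136. Education Credit: $40,050 is at or below the $345,600 threshold, so the full $3,875 applies. total $7,136 + $3,875 = $11,011
Difference: |$10,825 − $11,011| = $186.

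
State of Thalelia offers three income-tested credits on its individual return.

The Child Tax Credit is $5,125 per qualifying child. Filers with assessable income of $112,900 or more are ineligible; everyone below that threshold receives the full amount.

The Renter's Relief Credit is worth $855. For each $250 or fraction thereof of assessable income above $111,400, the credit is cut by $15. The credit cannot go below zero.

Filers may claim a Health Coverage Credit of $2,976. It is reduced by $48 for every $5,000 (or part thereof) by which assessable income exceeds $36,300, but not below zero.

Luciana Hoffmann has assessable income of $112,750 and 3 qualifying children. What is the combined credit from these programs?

$18,348

Child Tax Credit: base = 3 × $5,125 = $15,375. $112,750 is below the $112,900 cutoff, so the full $15,375 applies.
Renter's Relief Credit: income exceeds $111,400 by $1,350, which is 6 full-or-partial $250 increments; reduction = 6 × $15 = $90, leaving $765.
Health Coverage Credit: income exceeds $36,300 by $76,450, which is 16 full-or-partial $5,000 increments; reduction = 16 × $48 = $768, leaving $2,208.
Total: $15,375 + $765 + $2,208 = $18,348.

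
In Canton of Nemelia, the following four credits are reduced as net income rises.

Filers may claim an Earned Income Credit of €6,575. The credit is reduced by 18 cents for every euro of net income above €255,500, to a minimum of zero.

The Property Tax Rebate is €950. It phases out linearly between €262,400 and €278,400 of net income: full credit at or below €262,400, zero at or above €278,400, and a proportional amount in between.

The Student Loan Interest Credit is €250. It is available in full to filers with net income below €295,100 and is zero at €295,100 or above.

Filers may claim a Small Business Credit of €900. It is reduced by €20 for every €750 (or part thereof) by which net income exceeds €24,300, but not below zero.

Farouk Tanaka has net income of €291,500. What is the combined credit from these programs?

€345

Earned Income Credit: 18% of the €36,000 excess over €255,500 is €6,480; credit = €6,575 − €6,480 = €95.
Property Tax Rebate: €291,500 is at or above €278,400, so the credit is €0.
Student Loan Interest Credit: €291,500 is below the €295,100 cutoff, so the full €250 applies.
Small Business Credit: income exceeds €24,300 by €267,200 → 357 increments × €20 = €7,140 ≥ base, so the credit is €0.
Total: €95 + €0 + €250 + €0 = €345.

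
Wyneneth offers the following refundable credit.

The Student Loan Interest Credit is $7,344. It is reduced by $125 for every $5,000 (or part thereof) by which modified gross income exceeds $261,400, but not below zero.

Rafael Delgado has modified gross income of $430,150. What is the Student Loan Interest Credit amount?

$3,094

Student Loan Interest Credit: income exceeds $261,400 by $168,750, which is 34 full-or-partial $5,000 increments; reduction = 34 × $125 = $4,250, leaving $3,094.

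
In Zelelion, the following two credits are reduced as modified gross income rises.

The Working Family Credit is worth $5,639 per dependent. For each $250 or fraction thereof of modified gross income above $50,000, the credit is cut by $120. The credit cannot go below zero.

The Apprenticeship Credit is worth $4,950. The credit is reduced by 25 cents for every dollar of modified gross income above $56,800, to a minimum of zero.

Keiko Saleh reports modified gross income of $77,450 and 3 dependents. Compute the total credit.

Working Family Credit: base = 3 × $5,639 = $16,917. income exceeds $50,000 by $27,450, which is 110 full-or-partial $250 increments; reduction = 110 × $120 = $13,200, leaving $3,717.
Apprenticeship Credit: 25% of the $20,650 excess over $56,800 is $5,162.50 ≥ base, so the credit is $0.
Total: $3,717 + $0 = $3,717.

$3,717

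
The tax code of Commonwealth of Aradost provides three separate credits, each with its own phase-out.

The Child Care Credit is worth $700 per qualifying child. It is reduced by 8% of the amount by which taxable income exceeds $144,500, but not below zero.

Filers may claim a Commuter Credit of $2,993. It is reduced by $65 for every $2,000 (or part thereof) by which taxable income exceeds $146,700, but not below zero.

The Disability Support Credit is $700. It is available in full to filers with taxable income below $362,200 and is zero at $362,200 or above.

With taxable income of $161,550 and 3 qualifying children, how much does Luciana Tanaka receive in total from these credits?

Child Care Credit: base = 3 × $700 = $2,100. 8% of the $17,050 excess over $144,500 is $1,364; credit = $2,100 − $1,364 = $736.
Commuter Credit: income exceeds $146,700 by $14,850, which is 8 full-or-partial $2,000 increments; reduction = 8 × $65 = $520, leaving $2,473.
Disability Support Credit: $161,550 is below the $362,200 cutoff, so the full $700 applies.
Total: $736 + $2,473 + $700 = $3,909.

$3,909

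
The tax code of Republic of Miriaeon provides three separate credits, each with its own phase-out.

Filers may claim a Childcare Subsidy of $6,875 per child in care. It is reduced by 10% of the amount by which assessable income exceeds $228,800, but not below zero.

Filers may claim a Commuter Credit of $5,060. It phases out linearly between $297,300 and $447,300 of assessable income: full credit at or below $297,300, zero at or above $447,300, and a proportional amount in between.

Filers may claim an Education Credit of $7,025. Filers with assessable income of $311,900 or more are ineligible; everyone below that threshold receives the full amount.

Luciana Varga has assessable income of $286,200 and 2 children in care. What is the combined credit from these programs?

$20,095

Childcare Subsidy: base = 2 × $6,875 = $13,750. 10% of the $57,400 excess over $228,800 is $5,740; credit = $13,750 − $5,740 = $8,010.
Commuter Credit: $286,200 is at or below the $297,300 threshold, so the full $5,060 applies.
Education Credit: $286,200 is below the $311,900 cutoff, so the full $7,025 applies.
Total: $8,010 + $5,060 + $7,025 = $20,095.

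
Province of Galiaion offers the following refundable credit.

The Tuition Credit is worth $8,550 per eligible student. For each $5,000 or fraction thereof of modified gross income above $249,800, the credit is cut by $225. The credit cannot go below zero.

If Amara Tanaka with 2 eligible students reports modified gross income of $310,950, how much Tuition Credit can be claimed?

$14,175

Tuition Credit: base = 2 × $8,550 = $17,100. income exceeds $249,800 by $61,150, which is 13 full-or-partial $5,000 increments; reduction = 13 × $225 = $2,925, leaving $14,175.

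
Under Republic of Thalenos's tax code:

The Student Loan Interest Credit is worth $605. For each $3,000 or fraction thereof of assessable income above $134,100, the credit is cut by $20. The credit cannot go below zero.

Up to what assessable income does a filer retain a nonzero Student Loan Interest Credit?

After 30 increments the reduction is 30 × $20 = $600, leaving $5; one more increment wipes it out. Increment 30 ends at excess 30 × $3,000 = $90,000, so the highest qualifying income is $134,100 + $90,000 = $224,100.

$224,100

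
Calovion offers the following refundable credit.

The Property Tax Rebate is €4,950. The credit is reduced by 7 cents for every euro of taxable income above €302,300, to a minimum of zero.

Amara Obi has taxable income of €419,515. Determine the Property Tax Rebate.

Property Tax Rebate: 7% of the €117,215 excess over €302,300 is €8,205.05 ≥ base, so the credit is €0.

€0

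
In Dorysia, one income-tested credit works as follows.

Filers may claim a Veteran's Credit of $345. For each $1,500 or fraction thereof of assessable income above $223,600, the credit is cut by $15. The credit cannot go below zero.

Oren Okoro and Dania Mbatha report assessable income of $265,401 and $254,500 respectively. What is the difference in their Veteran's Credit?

Oren ($265,401): Veteran's Credit: income exceeds $223,600 by $41,801 → 28 increments × $15 = $420 ≥ base, so the credit is $0.
Dania ($254,500): Veteran's Credit: income exceeds $223,600 by $30,900, which is 21 full-or-partial $1,500 increments; reduction = 21 × $15 = $315, leaving $30.
Difference: |$0 − $30| = $30.

$30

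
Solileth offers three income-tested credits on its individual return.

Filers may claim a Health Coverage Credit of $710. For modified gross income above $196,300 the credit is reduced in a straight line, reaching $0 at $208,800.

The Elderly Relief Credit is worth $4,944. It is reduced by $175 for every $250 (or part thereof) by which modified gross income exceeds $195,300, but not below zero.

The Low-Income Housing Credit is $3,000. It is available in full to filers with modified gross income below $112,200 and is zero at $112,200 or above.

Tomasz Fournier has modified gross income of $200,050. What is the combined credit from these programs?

$2,116

Health Coverage Credit: $200,050 is $3,750 into a $12,500 phase-out range, leaving 8,750/12,500 of the credit: $710 × 8,750/12,500 = $497.
Elderly Relief Credit: income exceeds $195,300 by $4,750, which is 19 full-or-partial $250 increments; reduction = 19 × $175 = $3,325, leaving $1,619.
Low-Income Housing Credit: $200,050 meets or exceeds the $112,200 cutoff, so the credit is $0.
Total: $497 + $1,619 + $0 = $2,116.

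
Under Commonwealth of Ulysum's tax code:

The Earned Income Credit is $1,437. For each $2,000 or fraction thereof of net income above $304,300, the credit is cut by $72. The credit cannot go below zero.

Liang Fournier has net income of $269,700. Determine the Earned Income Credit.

Earned Income Credit: $269,700 is at or below the $304,300 threshold, so the full $1,437 applies.

$1,437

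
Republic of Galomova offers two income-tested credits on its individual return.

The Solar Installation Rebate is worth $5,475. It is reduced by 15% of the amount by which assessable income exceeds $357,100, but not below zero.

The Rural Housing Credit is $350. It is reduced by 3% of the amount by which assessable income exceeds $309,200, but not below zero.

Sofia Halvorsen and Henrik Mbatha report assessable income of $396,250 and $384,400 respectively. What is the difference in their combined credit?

Sofia ($396,250): Solar Installation Rebate: 15% of the $39,150 excess over $357,100 is $5,872.50 ≥ base, so the credit is $0. Rural Housing Credit: 3% of the $87,050 excess over $309,200 is $2,611.50 ≥ base, so the credit is $0. total $0 + $0 = $0
Henrik ($384,400): Solar Installation Rebate: 15% of the $27,300 excess over $357,100 is $4,095; credit = $5,475 − $4,095 = $1,380. Rural Housing Credit: 3% of the $75,200 excess over $309,200 is $2,256 ≥ base, so the credit is $0. total $1,380 + $0 = $1,380
Difference: |$0 − $1,380| = $1,380.

$1,380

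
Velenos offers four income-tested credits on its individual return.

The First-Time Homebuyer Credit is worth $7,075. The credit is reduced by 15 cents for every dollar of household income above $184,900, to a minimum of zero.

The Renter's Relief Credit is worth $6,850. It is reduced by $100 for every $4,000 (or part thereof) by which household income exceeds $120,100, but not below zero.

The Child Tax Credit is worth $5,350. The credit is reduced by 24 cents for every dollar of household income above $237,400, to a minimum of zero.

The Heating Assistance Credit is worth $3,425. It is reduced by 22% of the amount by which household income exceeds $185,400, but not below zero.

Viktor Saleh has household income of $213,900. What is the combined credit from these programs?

First-Time Homebuyer Credit: 15% of the $29,000 excess over $184,900 is $4,350; credit = $7,075 − $4,350 = $2,725.
Renter's Relief Credit: income exceeds $120,100 by $93,800, which is 24 full-or-partial $4,000 increments; reduction = 24 × $100 = $2,400, leaving $4,450.
Child Tax Credit: $213,900 is at or below the $237,400 threshold, so the full $5,350 applies.
Heating Assistance Credit: 22% of the $28,500 excess over $185,400 is $6,270 ≥ base, so the credit is $0.
Total: $2,725 + $4,450 + $5,350 + $0 = $12,525.

$12,525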